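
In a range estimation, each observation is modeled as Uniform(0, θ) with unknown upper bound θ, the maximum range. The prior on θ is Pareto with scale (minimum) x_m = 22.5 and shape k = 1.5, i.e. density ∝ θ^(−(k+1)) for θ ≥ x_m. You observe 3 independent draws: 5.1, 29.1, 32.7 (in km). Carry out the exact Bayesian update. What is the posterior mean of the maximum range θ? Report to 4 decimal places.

42.0429

A Pareto(scale x_m, shape k) prior on the upper bound θ of Uniform(0, θ) is conjugate: posterior is Pareto(max(x_m, max xᵢ), k + n).
Sample maximum = 32.7; prior scale x_m = 22.5 → posterior scale = max = 32.7.
Posterior shape = 1.5 + 3 = 4.5.
E[θ|data] = k·x_m/(k−1) = 4.5·32.7/3.5 = 42.0429.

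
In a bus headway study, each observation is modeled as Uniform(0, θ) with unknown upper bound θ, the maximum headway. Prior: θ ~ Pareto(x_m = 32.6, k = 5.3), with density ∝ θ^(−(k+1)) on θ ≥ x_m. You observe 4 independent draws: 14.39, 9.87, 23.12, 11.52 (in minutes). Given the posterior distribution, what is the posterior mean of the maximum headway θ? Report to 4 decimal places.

A Pareto(scale x_m, shape k) prior on the upper bound θ of Uniform(0, θ) is conjugate: posterior is Pareto(max(x_m, max xᵢ), k + n).
Sample maximum = 23.12; prior scale x_m = 32.6 → posterior scale = max = 32.60.
Posterior shape = 5.3 + 4 = 9.3.
E[θ|data] = k·x_m/(k−1) = 9.3·32.60/8.3 = 36.5277.

36.5277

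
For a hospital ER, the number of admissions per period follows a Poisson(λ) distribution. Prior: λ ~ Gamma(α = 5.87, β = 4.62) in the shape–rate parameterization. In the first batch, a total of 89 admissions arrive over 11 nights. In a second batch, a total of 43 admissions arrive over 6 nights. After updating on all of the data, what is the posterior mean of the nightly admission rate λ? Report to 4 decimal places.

6.3770

With a Gamma(shape α, rate β) prior, the Poisson likelihood is conjugate: the posterior is Gamma(α + ΣXᵢ, β + n).
After batch 1: Gamma(α+S, β+n) = Gamma(5.87+89, 4.62+11) = Gamma(94.87, 15.62).
After batch 2: Gamma(α+S, β+n) = Gamma(94.87+43, 15.62+6) = Gamma(137.87, 21.62).
Posterior mean = α/β = 137.87/21.62 = 6.3770.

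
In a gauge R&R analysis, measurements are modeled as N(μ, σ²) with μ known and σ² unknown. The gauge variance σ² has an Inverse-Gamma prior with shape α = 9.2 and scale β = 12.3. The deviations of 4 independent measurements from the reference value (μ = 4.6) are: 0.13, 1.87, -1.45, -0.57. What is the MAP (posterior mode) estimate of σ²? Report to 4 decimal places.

1.2517

With known mean μ and an Inverse-Gamma(α, β) prior on σ², the Normal likelihood is conjugate: posterior is Inv-Gamma(α + n/2, β + Σ(xᵢ−μ)²/2).
Σ(xᵢ−μ)² = (0.13)² + (1.87)² + (-1.45)² + (-0.57)² = 5.9412.
Posterior: Inv-Gamma(9.2 + 4/2, 12.3 + 5.9412/2) = Inv-Gamma(11.20, 15.27060).
Mode = β/(α+1) = 15.27060/12.20 = 1.2517.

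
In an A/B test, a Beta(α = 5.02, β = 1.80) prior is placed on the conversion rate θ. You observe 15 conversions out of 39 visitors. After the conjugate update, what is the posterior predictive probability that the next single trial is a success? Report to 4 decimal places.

0.4369

The Beta prior is conjugate to a Binomial/Bernoulli likelihood; the update adds successes to α and failures to β.
Posterior: Beta(α+k, β+n−k) = Beta(5.02+15, 1.80+24) = Beta(20.02, 25.80).
For a single future Bernoulli trial, P(success | data) = α/(α+β) = 0.4369.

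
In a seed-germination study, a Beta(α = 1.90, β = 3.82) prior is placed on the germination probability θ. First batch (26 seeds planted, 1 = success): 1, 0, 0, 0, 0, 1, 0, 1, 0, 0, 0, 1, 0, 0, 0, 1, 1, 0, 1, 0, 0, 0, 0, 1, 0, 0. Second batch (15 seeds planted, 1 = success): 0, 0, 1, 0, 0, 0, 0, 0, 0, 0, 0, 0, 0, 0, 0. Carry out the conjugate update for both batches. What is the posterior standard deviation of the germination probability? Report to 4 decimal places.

The Beta prior is conjugate to a Binomial/Bernoulli likelihood; the update adds successes to α and failures to β.
After batch 1: Beta(1.90+8, 3.82+18) = Beta(9.90, 21.82).
After batch 2: Beta(9.90+1, 21.82+14) = Beta(10.90, 35.82).
Var = αβ/((α+β)²(α+β+1)) = 10.90·35.82/(46.72²·47.72) = 0.00374840; SD = √0.00374840 = 0.0612.

0.0612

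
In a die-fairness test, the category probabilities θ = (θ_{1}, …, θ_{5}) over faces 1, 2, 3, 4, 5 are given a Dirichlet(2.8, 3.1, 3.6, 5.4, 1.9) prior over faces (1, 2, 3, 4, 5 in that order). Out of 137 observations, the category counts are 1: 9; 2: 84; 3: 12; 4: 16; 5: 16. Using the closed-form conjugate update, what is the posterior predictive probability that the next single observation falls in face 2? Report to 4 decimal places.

The Dirichlet prior is conjugate to the Multinomial likelihood: each posterior αⱼ = prior αⱼ + observed count nⱼ.
Posterior concentration: (11.8, 87.1, 15.6, 21.4, 17.9), total = 153.8.
P(next = 2 | data) = α_{2}/Σα = 0.5663.

0.5663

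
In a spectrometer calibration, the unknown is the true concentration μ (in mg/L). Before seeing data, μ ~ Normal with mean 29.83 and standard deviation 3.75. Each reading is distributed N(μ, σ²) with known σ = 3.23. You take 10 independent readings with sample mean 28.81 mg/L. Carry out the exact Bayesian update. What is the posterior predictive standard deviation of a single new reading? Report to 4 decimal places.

3.3770

For Normal data with known variance σ², a Normal(μ₀, σ₀²) prior on μ is conjugate. Posterior precision = 1/σ₀² + n/σ²; posterior mean is the precision-weighted average of μ₀ and x̄.
σ₀² = 3.75² = 14.0625, σ² = 3.23² = 10.4329; σ² + n·σ₀² = 10.4329 + 10·14.0625 = 151.0579.
Posterior precision = 1/σ₀² + n/σ² = 1/14.0625 + 10/10.4329 = (σ² + n·σ₀²)/(σ₀²σ²) = 151.0579/(14.0625·10.4329); posterior variance σₙ² = σ₀²σ²/(σ² + n·σ₀²) = 14.0625·10.4329/151.0579 = 0.971235.
Predictive variance for one new observation = σₙ² + σ² = 14.0625·10.4329/151.0579 + 10.4329 = σ²·(σ₀² + 151.0579)/151.0579 = 10.4329·165.1204/151.0579 = 11.404135; SD = √(10.4329·165.1204/151.0579) = 3.3770.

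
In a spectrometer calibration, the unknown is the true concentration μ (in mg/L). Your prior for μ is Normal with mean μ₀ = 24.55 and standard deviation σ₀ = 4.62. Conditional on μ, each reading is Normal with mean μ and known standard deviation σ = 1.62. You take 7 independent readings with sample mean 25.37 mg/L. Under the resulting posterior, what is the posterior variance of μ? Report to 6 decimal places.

0.368443

For Normal data with known variance σ², a Normal(μ₀, σ₀²) prior on μ is conjugate. Posterior precision = 1/σ₀² + n/σ²; posterior mean is the precision-weighted average of μ₀ and x̄.
σ₀² = 4.62² = 21.3444, σ² = 1.62² = 2.6244; σ² + n·σ₀² = 2.6244 + 7·21.3444 = 152.0352.
Posterior precision = 1/σ₀² + n/σ² = 1/21.3444 + 7/2.6244 = (σ² + n·σ₀²)/(σ₀²σ²) = 152.0352/(21.3444·2.6244); posterior variance σₙ² = σ₀²σ²/(σ² + n·σ₀²) = 21.3444·2.6244/152.0352 = 0.368443.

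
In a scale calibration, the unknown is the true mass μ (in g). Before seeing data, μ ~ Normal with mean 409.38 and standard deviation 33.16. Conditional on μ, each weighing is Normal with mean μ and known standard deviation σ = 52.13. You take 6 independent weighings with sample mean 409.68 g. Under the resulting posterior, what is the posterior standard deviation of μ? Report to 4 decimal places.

17.9106

For Normal data with known variance σ², a Normal(μ₀, σ₀²) prior on μ is conjugate. Posterior precision = 1/σ₀² + n/σ²; posterior mean is the precision-weighted average of μ₀ and x̄.
σ₀² = 33.16² = 1099.5856, σ² = 52.13² = 2717.5369; σ² + n·σ₀² = 2717.5369 + 6·1099.5856 = 9315.0505.
Posterior precision = 1/σ₀² + n/σ² = 1/1099.5856 + 6/2717.5369 = (σ² + n·σ₀²)/(σ₀²σ²) = 9315.0505/(1099.5856·2717.5369); posterior variance σₙ² = σ₀²σ²/(σ² + n·σ₀²) = 1099.5856·2717.5369/9315.0505 = 320.788861.
Posterior SD = √σₙ² = √(1099.5856·2717.5369/9315.0505) = 17.9106.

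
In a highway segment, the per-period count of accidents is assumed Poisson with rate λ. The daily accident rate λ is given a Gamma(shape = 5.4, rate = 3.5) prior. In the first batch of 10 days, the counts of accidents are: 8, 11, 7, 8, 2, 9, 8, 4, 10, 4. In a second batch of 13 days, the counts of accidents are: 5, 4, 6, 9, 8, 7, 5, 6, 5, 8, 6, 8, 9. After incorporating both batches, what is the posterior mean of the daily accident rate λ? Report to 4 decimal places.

With a Gamma(shape α, rate β) prior, the Poisson likelihood is conjugate: the posterior is Gamma(α + ΣXᵢ, β + n).
Batch 1: sum of counts S = 71 over n = 10 days.
After batch 1: Gamma(α+S, β+n) = Gamma(5.4+71, 3.5+10) = Gamma(76.4, 13.5).
Batch 2: sum of counts S = 86 over n = 13 days.
After batch 2: Gamma(α+S, β+n) = Gamma(76.4+86, 13.5+13) = Gamma(162.4, 26.5).
Posterior mean = α/β = 162.4/26.5 = 6.1283.

6.1283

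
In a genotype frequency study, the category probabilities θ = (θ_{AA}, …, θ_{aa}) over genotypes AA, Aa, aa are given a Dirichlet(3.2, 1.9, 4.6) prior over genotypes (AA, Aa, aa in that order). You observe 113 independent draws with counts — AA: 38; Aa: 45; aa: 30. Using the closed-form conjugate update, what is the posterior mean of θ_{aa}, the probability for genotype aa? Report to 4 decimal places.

0.2820

The Dirichlet prior is conjugate to the Multinomial likelihood: each posterior αⱼ = prior αⱼ + observed count nⱼ.
Posterior concentration: (41.2, 46.9, 34.6), total = 122.7.
E[θ_{aa}|data] = α_{aa}/Σα = 34.6/122.7 = 0.2820.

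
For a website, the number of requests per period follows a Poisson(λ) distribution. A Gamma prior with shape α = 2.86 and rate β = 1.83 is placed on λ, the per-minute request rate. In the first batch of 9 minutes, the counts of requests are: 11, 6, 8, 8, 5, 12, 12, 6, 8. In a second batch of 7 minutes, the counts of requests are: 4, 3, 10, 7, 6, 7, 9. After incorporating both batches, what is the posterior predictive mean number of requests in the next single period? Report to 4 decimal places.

With a Gamma(shape α, rate β) prior, the Poisson likelihood is conjugate: the posterior is Gamma(α + ΣXᵢ, β + n).
Batch 1: sum of counts S = 76 over n = 9 minutes.
After batch 1: Gamma(α+S, β+n) = Gamma(2.86+76, 1.83+9) = Gamma(78.86, 10.83).
Batch 2: sum of counts S = 46 over n = 7 minutes.
After batch 2: Gamma(α+S, β+n) = Gamma(78.86+46, 10.83+7) = Gamma(124.86, 17.83).
The predictive distribution for one future period is NegBinom with mean α/β = 7.0028.

7.0028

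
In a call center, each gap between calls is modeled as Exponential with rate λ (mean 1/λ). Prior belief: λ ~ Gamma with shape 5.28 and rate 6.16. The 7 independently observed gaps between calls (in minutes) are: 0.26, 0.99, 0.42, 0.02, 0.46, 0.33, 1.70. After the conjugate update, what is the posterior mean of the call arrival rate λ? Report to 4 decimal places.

1.1876

With a Gamma(shape α, rate β) prior on the exponential rate λ, the posterior after n observations with total T = Σxᵢ is Gamma(α+n, β+T).
Sum of observations T = 4.18 minutes; n = 7.
Posterior: Gamma(5.28+7, 6.16+4.18) = Gamma(12.28, 10.34).
Posterior mean of λ = α/β = 12.28/10.34 = 1.1876.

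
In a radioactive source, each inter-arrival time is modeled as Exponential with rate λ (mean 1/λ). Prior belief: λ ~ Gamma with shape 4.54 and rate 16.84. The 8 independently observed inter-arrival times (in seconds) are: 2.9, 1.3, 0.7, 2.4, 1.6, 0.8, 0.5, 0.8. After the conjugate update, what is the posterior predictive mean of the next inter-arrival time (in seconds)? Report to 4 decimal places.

With a Gamma(shape α, rate β) prior on the exponential rate λ, the posterior after n observations with total T = Σxᵢ is Gamma(α+n, β+T).
Sum of observations T = 11.0 seconds; n = 8.
Posterior: Gamma(4.54+8, 16.84+11.0) = Gamma(12.54, 27.84).
The predictive distribution for the next observation is Lomax; its mean is β/(α−1) = 27.84/11.54 = 2.4125.

2.4125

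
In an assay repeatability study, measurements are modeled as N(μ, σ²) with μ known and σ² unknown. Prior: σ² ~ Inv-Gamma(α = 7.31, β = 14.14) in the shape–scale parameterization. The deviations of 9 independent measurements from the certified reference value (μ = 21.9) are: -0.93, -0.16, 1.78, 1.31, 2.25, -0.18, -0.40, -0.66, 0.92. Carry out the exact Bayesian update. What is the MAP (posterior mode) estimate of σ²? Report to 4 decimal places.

With known mean μ and an Inverse-Gamma(α, β) prior on σ², the Normal likelihood is conjugate: posterior is Inv-Gamma(α + n/2, β + Σ(xᵢ−μ)²/2).
Σ(xᵢ−μ)² = (-0.93)² + (-0.16)² + (1.78)² + (1.31)² + (2.25)² + (-0.18)² + (-0.40)² + (-0.66)² + (0.92)² = 12.3119.
Posterior: Inv-Gamma(7.31 + 9/2, 14.14 + 12.3119/2) = Inv-Gamma(11.81, 20.29595).
Mode = β/(α+1) = 20.29595/12.81 = 1.5844.

1.5844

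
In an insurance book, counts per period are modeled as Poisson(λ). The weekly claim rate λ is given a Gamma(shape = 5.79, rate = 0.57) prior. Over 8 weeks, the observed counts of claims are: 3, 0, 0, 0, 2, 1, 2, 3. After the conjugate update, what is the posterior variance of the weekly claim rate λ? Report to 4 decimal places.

0.2286

With a Gamma(shape α, rate β) prior, the Poisson likelihood is conjugate: the posterior is Gamma(α + ΣXᵢ, β + n).
Sum of counts S = 11 over n = 8 weeks.
Posterior: Gamma(α+S, β+n) = Gamma(5.79+11, 0.57+8) = Gamma(16.79, 8.57).
Var = α/β² = 16.79/8.57² = 0.2286.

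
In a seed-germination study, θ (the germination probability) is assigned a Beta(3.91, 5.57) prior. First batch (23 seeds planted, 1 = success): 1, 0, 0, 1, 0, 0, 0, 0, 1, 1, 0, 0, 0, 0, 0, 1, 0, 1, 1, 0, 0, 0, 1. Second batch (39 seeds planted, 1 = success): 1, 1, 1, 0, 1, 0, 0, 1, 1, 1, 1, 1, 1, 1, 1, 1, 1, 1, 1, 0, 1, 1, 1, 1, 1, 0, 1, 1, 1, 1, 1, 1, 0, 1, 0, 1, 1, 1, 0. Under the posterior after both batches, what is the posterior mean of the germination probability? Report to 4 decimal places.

0.6003

The Beta prior is conjugate to a Binomial/Bernoulli likelihood; the update adds successes to α and failures to β.
After batch 1: Beta(3.91+8, 5.57+15) = Beta(11.91, 20.57).
After batch 2: Beta(11.91+31, 20.57+8) = Beta(42.91, 28.57).
Posterior mean = α/(α+β) = 42.91/71.48 = 0.6003.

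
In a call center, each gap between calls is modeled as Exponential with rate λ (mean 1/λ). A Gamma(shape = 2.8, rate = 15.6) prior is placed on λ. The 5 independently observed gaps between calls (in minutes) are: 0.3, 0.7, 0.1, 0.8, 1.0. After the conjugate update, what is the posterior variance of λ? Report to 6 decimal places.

0.022790

With a Gamma(shape α, rate β) prior on the exponential rate λ, the posterior after n observations with total T = Σxᵢ is Gamma(α+n, β+T).
Sum of observations T = 2.9 minutes; n = 5.
Posterior: Gamma(2.8+5, 15.6+2.9) = Gamma(7.8, 18.5).
Var = α/β² = 0.022790.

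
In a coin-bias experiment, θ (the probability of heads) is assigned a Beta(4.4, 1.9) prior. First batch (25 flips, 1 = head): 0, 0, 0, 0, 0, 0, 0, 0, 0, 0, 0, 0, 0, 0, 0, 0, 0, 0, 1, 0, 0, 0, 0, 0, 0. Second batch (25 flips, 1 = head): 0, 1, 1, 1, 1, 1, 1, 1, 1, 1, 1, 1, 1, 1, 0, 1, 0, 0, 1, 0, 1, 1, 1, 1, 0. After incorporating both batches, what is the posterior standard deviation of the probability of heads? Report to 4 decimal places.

0.0655

The Beta prior is conjugate to a Binomial/Bernoulli likelihood; the update adds successes to α and failures to β.
After batch 1: Beta(4.4+1, 1.9+24) = Beta(5.4, 25.9).
After batch 2: Beta(5.4+19, 25.9+6) = Beta(24.4, 31.9).
Var = αβ/((α+β)²(α+β+1)) = 24.4·31.9/(56.3²·57.3) = 0.00428557; SD = √0.00428557 = 0.0655.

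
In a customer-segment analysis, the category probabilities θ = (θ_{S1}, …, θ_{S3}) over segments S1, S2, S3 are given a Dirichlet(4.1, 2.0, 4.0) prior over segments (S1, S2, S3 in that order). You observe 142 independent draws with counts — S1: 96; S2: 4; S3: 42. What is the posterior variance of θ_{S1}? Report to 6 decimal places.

The Dirichlet prior is conjugate to the Multinomial likelihood: each posterior αⱼ = prior αⱼ + observed count nⱼ.
Posterior concentration: (100.1, 6.0, 46.0), total = 152.1.
Var[θ_j] = α_j(Σα−α_j)/((Σα)²(Σα+1)) = 100.1·52.0/(152.1²·153.1) = 0.001470.

0.001470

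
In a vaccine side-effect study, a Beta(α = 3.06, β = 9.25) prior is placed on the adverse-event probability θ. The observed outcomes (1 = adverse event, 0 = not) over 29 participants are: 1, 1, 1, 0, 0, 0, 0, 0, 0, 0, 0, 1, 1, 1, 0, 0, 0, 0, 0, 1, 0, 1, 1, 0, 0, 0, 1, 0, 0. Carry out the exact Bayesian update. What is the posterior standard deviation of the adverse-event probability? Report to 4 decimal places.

0.0715

The Beta prior is conjugate to a Binomial/Bernoulli likelihood; the update adds successes to α and failures to β.
Posterior: Beta(α+k, β+n−k) = Beta(3.06+10, 9.25+19) = Beta(13.06, 28.25).
Var = αβ/((α+β)²(α+β+1)) = 13.06·28.25/(41.31²·42.31) = 0.00510985; SD = √0.00510985 = 0.0715.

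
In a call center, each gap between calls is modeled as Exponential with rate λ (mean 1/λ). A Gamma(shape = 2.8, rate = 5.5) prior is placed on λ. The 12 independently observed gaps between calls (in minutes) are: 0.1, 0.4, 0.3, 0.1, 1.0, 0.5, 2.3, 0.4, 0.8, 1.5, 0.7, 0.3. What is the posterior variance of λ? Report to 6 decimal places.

0.076601

With a Gamma(shape α, rate β) prior on the exponential rate λ, the posterior after n observations with total T = Σxᵢ is Gamma(α+n, β+T).
Sum of observations T = 8.4 minutes; n = 12.
Posterior: Gamma(2.8+12, 5.5+8.4) = Gamma(14.8, 13.9).
Var = α/β² = 0.076601.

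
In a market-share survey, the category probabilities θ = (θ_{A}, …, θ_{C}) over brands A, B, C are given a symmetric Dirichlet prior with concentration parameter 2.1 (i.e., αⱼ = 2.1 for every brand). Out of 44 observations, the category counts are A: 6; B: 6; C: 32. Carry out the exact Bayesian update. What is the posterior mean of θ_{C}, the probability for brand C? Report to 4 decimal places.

The Dirichlet prior is conjugate to the Multinomial likelihood: each posterior αⱼ = prior αⱼ + observed count nⱼ.
Posterior concentration: (8.1, 8.1, 34.1), total = 50.3.
E[θ_{C}|data] = α_{C}/Σα = 34.1/50.3 = 0.6779.

0.6779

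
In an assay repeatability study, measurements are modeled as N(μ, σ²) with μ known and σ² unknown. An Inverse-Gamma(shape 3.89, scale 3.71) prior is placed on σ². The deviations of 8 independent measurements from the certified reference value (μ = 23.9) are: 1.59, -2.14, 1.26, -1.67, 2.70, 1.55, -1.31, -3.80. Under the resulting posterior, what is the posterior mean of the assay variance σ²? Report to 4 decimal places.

With known mean μ and an Inverse-Gamma(α, β) prior on σ², the Normal likelihood is conjugate: posterior is Inv-Gamma(α + n/2, β + Σ(xᵢ−μ)²/2).
Σ(xᵢ−μ)² = (1.59)² + (-2.14)² + (1.26)² + (-1.67)² + (2.70)² + (1.55)² + (-1.31)² + (-3.80)² = 37.3328.
Posterior: Inv-Gamma(3.89 + 8/2, 3.71 + 37.3328/2) = Inv-Gamma(7.89, 22.37640).
E[σ²|data] = β/(α−1) = 22.37640/6.89 = 3.2477.

3.2477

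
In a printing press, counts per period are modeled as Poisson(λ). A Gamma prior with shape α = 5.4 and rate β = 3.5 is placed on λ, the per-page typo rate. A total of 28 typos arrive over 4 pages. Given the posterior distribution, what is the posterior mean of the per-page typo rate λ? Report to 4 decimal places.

With a Gamma(shape α, rate β) prior, the Poisson likelihood is conjugate: the posterior is Gamma(α + ΣXᵢ, β + n).
Posterior: Gamma(α+S, β+n) = Gamma(5.4+28, 3.5+4) = Gamma(33.4, 7.5).
Posterior mean = α/β = 33.4/7.5 = 4.4533.

4.4533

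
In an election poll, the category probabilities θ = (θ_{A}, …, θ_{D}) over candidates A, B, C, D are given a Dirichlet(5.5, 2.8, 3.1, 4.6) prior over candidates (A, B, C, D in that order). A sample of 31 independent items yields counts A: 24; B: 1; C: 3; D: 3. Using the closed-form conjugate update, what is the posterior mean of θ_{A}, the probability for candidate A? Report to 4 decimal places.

0.6277

The Dirichlet prior is conjugate to the Multinomial likelihood: each posterior αⱼ = prior αⱼ + observed count nⱼ.
Posterior concentration: (29.5, 3.8, 6.1, 7.6), total = 47.0.
E[θ_{A}|data] = α_{A}/Σα = 29.5/47.0 = 0.6277.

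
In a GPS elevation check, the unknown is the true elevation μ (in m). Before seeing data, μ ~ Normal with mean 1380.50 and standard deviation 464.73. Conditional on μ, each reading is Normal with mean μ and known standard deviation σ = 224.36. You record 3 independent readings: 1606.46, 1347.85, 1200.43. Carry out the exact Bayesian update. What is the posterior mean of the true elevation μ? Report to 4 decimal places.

For Normal data with known variance σ², a Normal(μ₀, σ₀²) prior on μ is conjugate. Posterior precision = 1/σ₀² + n/σ²; posterior mean is the precision-weighted average of μ₀ and x̄.
Σxᵢ = 1606.46 + 1347.85 + 1200.43 = 4154.74, so n·x̄ = 4154.74.
σ₀² = 464.73² = 215973.9729, σ² = 224.36² = 50337.4096; σ² + n·σ₀² = 50337.4096 + 3·215973.9729 = 698259.3283.
Posterior mean = (μ₀/σ₀² + n·x̄/σ²)/(1/σ₀² + n/σ²) = (σ²·μ₀ + σ₀²·n·x̄)/(σ² + n·σ₀²) = (50337.4096·1380.50 + 215973.9729·4154.74)/698259.3283 = 966806498.119346/698259.3283 = 1384.5952.

1384.5952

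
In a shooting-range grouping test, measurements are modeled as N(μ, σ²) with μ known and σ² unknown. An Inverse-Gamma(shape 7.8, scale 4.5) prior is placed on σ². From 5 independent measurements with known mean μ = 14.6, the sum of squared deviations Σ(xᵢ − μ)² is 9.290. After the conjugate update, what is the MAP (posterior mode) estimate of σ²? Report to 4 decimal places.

With known mean μ and an Inverse-Gamma(α, β) prior on σ², the Normal likelihood is conjugate: posterior is Inv-Gamma(α + n/2, β + Σ(xᵢ−μ)²/2).
Posterior: Inv-Gamma(7.8 + 5/2, 4.5 + 9.290/2) = Inv-Gamma(10.30, 9.1450).
Mode = β/(α+1) = 9.1450/11.30 = 0.8093.

0.8093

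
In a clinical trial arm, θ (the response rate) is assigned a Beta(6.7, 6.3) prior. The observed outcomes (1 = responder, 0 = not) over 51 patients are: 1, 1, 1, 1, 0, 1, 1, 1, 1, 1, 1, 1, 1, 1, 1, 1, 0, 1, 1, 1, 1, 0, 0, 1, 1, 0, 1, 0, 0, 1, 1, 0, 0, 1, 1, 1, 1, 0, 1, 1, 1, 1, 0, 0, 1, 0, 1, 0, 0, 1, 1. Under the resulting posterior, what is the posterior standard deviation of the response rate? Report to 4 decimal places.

0.0584

The Beta prior is conjugate to a Binomial/Bernoulli likelihood; the update adds successes to α and failures to β.
Posterior: Beta(α+k, β+n−k) = Beta(6.7+36, 6.3+15) = Beta(42.7, 21.3).
Var = αβ/((α+β)²(α+β+1)) = 42.7·21.3/(64.0²·65.0) = 0.00341613; SD = √0.00341613 = 0.0584.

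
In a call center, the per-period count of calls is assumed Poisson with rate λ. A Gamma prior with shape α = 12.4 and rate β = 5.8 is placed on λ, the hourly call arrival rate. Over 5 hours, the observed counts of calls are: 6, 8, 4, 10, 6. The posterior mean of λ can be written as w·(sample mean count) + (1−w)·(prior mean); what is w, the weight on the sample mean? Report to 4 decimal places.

With a Gamma(shape α, rate β) prior, the Poisson likelihood is conjugate: the posterior is Gamma(α + ΣXᵢ, β + n).
Posterior mean = (α₀+S)/(β₀+n) = [n/(β₀+n)]·(S/n) + [β₀/(β₀+n)]·(α₀/β₀), so only n and β₀ enter the weight.
Weight on data w = n/(β₀+n) = 5/(5.8+5) = 5/10.8 = 0.4630.

0.4630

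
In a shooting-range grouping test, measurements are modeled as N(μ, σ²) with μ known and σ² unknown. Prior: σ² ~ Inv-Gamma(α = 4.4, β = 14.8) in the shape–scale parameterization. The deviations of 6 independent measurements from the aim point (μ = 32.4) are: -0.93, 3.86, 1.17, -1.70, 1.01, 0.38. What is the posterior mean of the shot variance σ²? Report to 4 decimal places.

3.9678

With known mean μ and an Inverse-Gamma(α, β) prior on σ², the Normal likelihood is conjugate: posterior is Inv-Gamma(α + n/2, β + Σ(xᵢ−μ)²/2).
Σ(xᵢ−μ)² = (-0.93)² + (3.86)² + (1.17)² + (-1.70)² + (1.01)² + (0.38)² = 21.1879.
Posterior: Inv-Gamma(4.4 + 6/2, 14.8 + 21.1879/2) = Inv-Gamma(7.40, 25.39395).
E[σ²|data] = β/(α−1) = 25.39395/6.40 = 3.9678.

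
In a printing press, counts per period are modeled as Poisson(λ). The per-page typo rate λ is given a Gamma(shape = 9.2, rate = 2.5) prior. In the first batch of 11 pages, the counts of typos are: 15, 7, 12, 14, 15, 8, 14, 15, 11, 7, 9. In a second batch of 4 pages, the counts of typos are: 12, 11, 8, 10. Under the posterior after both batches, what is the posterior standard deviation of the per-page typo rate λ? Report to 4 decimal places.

With a Gamma(shape α, rate β) prior, the Poisson likelihood is conjugate: the posterior is Gamma(α + ΣXᵢ, β + n).
Batch 1: sum of counts S = 127 over n = 11 pages.
After batch 1: Gamma(α+S, β+n) = Gamma(9.2+127, 2.5+11) = Gamma(136.2, 13.5).
Batch 2: sum of counts S = 41 over n = 4 pages.
After batch 2: Gamma(α+S, β+n) = Gamma(136.2+41, 13.5+4) = Gamma(177.2, 17.5).
SD = √α/β = √177.2/17.5 = 0.7607.

0.7607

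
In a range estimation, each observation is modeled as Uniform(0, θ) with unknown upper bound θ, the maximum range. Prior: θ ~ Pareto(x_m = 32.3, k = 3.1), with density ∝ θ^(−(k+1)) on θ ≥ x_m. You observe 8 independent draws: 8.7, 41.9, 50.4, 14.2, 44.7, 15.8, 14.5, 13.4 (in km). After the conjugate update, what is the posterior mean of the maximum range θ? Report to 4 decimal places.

A Pareto(scale x_m, shape k) prior on the upper bound θ of Uniform(0, θ) is conjugate: posterior is Pareto(max(x_m, max xᵢ), k + n).
Sample maximum = 50.4; prior scale x_m = 32.3 → posterior scale = max = 50.4.
Posterior shape = 3.1 + 8 = 11.1.
E[θ|data] = k·x_m/(k−1) = 11.1·50.4/10.1 = 55.3901.

55.3901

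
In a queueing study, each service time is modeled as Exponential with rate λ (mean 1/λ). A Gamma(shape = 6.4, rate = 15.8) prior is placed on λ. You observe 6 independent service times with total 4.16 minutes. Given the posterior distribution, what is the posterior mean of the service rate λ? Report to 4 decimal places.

0.6212

With a Gamma(shape α, rate β) prior on the exponential rate λ, the posterior after n observations with total T = Σxᵢ is Gamma(α+n, β+T).
Posterior: Gamma(6.4+6, 15.8+4.16) = Gamma(12.4, 19.96).
Posterior mean of λ = α/β = 12.4/19.96 = 0.6212.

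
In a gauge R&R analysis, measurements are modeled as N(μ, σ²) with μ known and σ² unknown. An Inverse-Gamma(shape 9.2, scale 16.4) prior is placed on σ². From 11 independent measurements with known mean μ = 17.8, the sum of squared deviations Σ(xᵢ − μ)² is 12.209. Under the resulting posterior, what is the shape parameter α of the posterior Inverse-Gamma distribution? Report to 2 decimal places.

With known mean μ and an Inverse-Gamma(α, β) prior on σ², the Normal likelihood is conjugate: posterior is Inv-Gamma(α + n/2, β + Σ(xᵢ−μ)²/2).
Posterior: Inv-Gamma(9.2 + 11/2, 16.4 + 12.209/2) = Inv-Gamma(14.70, 22.5045).
Posterior α = 14.70.

14.70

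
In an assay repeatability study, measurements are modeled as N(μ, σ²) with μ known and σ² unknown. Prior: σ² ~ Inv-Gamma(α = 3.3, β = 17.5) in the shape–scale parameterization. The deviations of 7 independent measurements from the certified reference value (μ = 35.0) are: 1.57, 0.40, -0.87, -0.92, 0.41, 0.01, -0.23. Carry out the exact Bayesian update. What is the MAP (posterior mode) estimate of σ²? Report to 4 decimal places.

With known mean μ and an Inverse-Gamma(α, β) prior on σ², the Normal likelihood is conjugate: posterior is Inv-Gamma(α + n/2, β + Σ(xᵢ−μ)²/2).
Σ(xᵢ−μ)² = (1.57)² + (0.40)² + (-0.87)² + (-0.92)² + (0.41)² + (0.01)² + (-0.23)² = 4.4493.
Posterior: Inv-Gamma(3.3 + 7/2, 17.5 + 4.4493/2) = Inv-Gamma(6.80, 19.72465).
Mode = β/(α+1) = 19.72465/7.80 = 2.5288.

2.5288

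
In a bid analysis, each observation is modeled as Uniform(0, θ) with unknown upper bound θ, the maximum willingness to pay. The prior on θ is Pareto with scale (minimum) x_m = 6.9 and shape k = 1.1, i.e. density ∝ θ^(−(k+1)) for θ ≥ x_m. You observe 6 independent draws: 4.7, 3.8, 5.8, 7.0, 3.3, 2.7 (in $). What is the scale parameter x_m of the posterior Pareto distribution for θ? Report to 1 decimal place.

7.0

A Pareto(scale x_m, shape k) prior on the upper bound θ of Uniform(0, θ) is conjugate: posterior is Pareto(max(x_m, max xᵢ), k + n).
Sample maximum = 7.0; prior scale x_m = 6.9 → posterior scale = max = 7.0.
Posterior shape = 1.1 + 6 = 7.1.
Posterior scale x_m = 7.0.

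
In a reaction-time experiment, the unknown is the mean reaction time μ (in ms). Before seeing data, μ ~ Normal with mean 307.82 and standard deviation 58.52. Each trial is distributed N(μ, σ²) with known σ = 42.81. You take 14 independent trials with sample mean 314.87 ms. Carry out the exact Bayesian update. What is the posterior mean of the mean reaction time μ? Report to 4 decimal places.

For Normal data with known variance σ², a Normal(μ₀, σ₀²) prior on μ is conjugate. Posterior precision = 1/σ₀² + n/σ²; posterior mean is the precision-weighted average of μ₀ and x̄.
n·x̄ = 14·314.87 = 4408.18.
σ₀² = 58.52² = 3424.5904, σ² = 42.81² = 1832.6961; σ² + n·σ₀² = 1832.6961 + 14·3424.5904 = 49776.9617.
Posterior mean = (μ₀/σ₀² + n·x̄/σ²)/(1/σ₀² + n/σ²) = (σ²·μ₀ + σ₀²·n·x̄)/(σ² + n·σ₀²) = (1832.6961·307.82 + 3424.5904·4408.18)/49776.9617 = 15660351.422974/49776.9617 = 314.6104.

314.6104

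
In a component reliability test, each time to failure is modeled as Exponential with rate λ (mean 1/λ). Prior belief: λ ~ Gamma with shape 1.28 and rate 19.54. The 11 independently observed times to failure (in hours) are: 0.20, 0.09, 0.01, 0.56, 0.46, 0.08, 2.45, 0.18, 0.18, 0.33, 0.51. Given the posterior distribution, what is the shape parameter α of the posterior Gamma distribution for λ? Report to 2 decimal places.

With a Gamma(shape α, rate β) prior on the exponential rate λ, the posterior after n observations with total T = Σxᵢ is Gamma(α+n, β+T).
Sum of observations T = 5.05 hours; n = 11.
Posterior: Gamma(1.28+11, 19.54+5.05) = Gamma(12.28, 24.59).
Posterior α = 12.28.

12.28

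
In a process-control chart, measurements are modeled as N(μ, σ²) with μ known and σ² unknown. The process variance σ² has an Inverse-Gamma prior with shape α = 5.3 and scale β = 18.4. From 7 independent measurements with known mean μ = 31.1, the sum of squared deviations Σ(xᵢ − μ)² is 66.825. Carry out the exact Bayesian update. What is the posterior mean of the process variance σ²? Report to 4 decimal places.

6.6426

With known mean μ and an Inverse-Gamma(α, β) prior on σ², the Normal likelihood is conjugate: posterior is Inv-Gamma(α + n/2, β + Σ(xᵢ−μ)²/2).
Posterior: Inv-Gamma(5.3 + 7/2, 18.4 + 66.825/2) = Inv-Gamma(8.80, 51.8125).
E[σ²|data] = β/(α−1) = 51.8125/7.80 = 6.6426.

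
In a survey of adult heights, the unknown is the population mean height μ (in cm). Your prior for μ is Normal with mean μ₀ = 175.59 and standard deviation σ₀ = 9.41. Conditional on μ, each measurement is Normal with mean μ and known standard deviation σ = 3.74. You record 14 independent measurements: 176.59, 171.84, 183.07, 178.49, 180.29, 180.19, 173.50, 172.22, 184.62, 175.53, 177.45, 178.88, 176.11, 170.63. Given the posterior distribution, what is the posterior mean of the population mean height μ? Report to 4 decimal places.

For Normal data with known variance σ², a Normal(μ₀, σ₀²) prior on μ is conjugate. Posterior precision = 1/σ₀² + n/σ²; posterior mean is the precision-weighted average of μ₀ and x̄.
Σxᵢ = 176.59 + 171.84 + 183.07 + 178.49 + 180.29 + 180.19 + 173.50 + 172.22 + 184.62 + 175.53 + 177.45 + 178.88 + 176.11 + 170.63 = 2479.41, so n·x̄ = 2479.41.
σ₀² = 9.41² = 88.5481, σ² = 3.74² = 13.9876; σ² + n·σ₀² = 13.9876 + 14·88.5481 = 1253.661.
Posterior mean = (μ₀/σ₀² + n·x̄/σ²)/(1/σ₀² + n/σ²) = (σ²·μ₀ + σ₀²·n·x̄)/(σ² + n·σ₀²) = (13.9876·175.59 + 88.5481·2479.41)/1253.661 = 222003.127305/1253.661 = 177.0839.

177.0839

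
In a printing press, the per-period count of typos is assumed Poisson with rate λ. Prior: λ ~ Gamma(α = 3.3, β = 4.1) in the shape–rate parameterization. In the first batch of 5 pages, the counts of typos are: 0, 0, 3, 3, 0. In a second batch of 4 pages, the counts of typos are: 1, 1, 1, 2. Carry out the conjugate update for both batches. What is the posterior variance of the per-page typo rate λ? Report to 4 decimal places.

With a Gamma(shape α, rate β) prior, the Poisson likelihood is conjugate: the posterior is Gamma(α + ΣXᵢ, β + n).
Batch 1: sum of counts S = 6 over n = 5 pages.
After batch 1: Gamma(α+S, β+n) = Gamma(3.3+6, 4.1+5) = Gamma(9.3, 9.1).
Batch 2: sum of counts S = 5 over n = 4 pages.
After batch 2: Gamma(α+S, β+n) = Gamma(9.3+5, 9.1+4) = Gamma(14.3, 13.1).
Var = α/β² = 14.3/13.1² = 0.0833.

0.0833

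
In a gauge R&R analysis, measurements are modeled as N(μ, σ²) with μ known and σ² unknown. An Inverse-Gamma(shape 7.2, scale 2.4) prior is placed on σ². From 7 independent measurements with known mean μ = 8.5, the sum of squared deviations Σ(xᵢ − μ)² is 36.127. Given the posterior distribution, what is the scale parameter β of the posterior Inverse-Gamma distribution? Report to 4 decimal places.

With known mean μ and an Inverse-Gamma(α, β) prior on σ², the Normal likelihood is conjugate: posterior is Inv-Gamma(α + n/2, β + Σ(xᵢ−μ)²/2).
Posterior: Inv-Gamma(7.2 + 7/2, 2.4 + 36.127/2) = Inv-Gamma(10.70, 20.4635).
Posterior β = 20.4635.

20.4635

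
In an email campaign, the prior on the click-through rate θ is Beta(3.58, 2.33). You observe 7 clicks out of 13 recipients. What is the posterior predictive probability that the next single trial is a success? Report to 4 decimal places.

The Beta prior is conjugate to a Binomial/Bernoulli likelihood; the update adds successes to α and failures to β.
Posterior: Beta(α+k, β+n−k) = Beta(3.58+7, 2.33+6) = Beta(10.58, 8.33).
For a single future Bernoulli trial, P(success | data) = α/(α+β) = 0.5595.

0.5595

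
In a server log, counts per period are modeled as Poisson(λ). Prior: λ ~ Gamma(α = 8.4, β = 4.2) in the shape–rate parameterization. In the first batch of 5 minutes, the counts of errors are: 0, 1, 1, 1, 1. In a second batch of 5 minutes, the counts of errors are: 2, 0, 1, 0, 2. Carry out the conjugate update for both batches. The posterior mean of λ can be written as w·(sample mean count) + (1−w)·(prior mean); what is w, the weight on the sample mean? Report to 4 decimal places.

With a Gamma(shape α, rate β) prior, the Poisson likelihood is conjugate: the posterior is Gamma(α + ΣXᵢ, β + n).
Total number of minutes: n = 5 + 5 = 10.
Posterior mean = (α₀+S)/(β₀+n) = [n/(β₀+n)]·(S/n) + [β₀/(β₀+n)]·(α₀/β₀), so only n and β₀ enter the weight.
Weight on data w = n/(β₀+n) = 10/(4.2+10) = 10/14.2 = 0.7042.

0.7042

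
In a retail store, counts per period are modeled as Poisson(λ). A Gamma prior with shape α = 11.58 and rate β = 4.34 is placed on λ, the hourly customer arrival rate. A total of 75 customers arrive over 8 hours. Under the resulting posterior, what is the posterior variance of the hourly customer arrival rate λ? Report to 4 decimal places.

With a Gamma(shape α, rate β) prior, the Poisson likelihood is conjugate: the posterior is Gamma(α + ΣXᵢ, β + n).
Posterior: Gamma(α+S, β+n) = Gamma(11.58+75, 4.34+8) = Gamma(86.58, 12.34).
Var = α/β² = 86.58/12.34² = 0.5686.

0.5686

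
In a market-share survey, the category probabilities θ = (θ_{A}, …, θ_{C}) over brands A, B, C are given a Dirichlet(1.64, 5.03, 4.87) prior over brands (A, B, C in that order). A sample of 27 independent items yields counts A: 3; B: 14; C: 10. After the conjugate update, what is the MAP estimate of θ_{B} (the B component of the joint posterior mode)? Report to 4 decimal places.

The Dirichlet prior is conjugate to the Multinomial likelihood: each posterior αⱼ = prior αⱼ + observed count nⱼ.
Posterior concentration: (4.64, 19.03, 14.87), total = 38.54.
Joint mode component: (α_{B}−1)/(Σα−K) = 18.03/35.54 = 0.5073.

0.5073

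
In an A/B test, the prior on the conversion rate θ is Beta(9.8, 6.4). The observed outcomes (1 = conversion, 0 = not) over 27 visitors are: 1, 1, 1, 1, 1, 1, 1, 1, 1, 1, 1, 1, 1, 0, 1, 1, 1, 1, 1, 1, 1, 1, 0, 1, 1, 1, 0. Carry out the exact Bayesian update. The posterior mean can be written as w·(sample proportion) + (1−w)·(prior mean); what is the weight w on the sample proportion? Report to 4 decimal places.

0.6250

The Beta prior is conjugate to a Binomial/Bernoulli likelihood; the update adds successes to α and failures to β.
Posterior mean = (α₀+k)/(α₀+β₀+n) = [n/(α₀+β₀+n)]·(k/n) + [(α₀+β₀)/(α₀+β₀+n)]·α₀/(α₀+β₀), so only n and the prior enter the weight.
The weight on the data is w = n/(α₀+β₀+n) = 27/(9.8+6.4+27) = 27/43.2 = 0.6250.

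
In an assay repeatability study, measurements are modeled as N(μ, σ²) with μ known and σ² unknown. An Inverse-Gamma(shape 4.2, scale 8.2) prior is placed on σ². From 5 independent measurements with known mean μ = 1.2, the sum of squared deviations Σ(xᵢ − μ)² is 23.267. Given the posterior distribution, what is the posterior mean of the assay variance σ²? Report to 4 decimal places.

3.4796

With known mean μ and an Inverse-Gamma(α, β) prior on σ², the Normal likelihood is conjugate: posterior is Inv-Gamma(α + n/2, β + Σ(xᵢ−μ)²/2).
Posterior: Inv-Gamma(4.2 + 5/2, 8.2 + 23.267/2) = Inv-Gamma(6.70, 19.8335).
E[σ²|data] = β/(α−1) = 19.8335/5.70 = 3.4796.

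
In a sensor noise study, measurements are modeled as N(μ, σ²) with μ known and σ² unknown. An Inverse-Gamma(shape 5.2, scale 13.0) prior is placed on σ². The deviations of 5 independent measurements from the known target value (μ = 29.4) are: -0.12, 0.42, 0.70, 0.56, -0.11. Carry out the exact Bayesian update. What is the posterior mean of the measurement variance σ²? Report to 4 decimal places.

2.0154

With known mean μ and an Inverse-Gamma(α, β) prior on σ², the Normal likelihood is conjugate: posterior is Inv-Gamma(α + n/2, β + Σ(xᵢ−μ)²/2).
Σ(xᵢ−μ)² = (-0.12)² + (0.42)² + (0.70)² + (0.56)² + (-0.11)² = 1.0065.
Posterior: Inv-Gamma(5.2 + 5/2, 13.0 + 1.0065/2) = Inv-Gamma(7.70, 13.50325).
E[σ²|data] = β/(α−1) = 13.50325/6.70 = 2.0154.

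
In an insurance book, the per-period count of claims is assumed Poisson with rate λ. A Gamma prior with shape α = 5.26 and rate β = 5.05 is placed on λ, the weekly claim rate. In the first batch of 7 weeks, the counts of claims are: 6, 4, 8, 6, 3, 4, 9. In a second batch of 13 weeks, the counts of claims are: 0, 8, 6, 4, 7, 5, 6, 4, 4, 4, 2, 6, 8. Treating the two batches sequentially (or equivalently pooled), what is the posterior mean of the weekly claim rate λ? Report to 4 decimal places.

4.3617

With a Gamma(shape α, rate β) prior, the Poisson likelihood is conjugate: the posterior is Gamma(α + ΣXᵢ, β + n).
Batch 1: sum of counts S = 40 over n = 7 weeks.
After batch 1: Gamma(α+S, β+n) = Gamma(5.26+40, 5.05+7) = Gamma(45.26, 12.05).
Batch 2: sum of counts S = 64 over n = 13 weeks.
After batch 2: Gamma(α+S, β+n) = Gamma(45.26+64, 12.05+13) = Gamma(109.26, 25.05).
Posterior mean = α/β = 109.26/25.05 = 4.3617.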